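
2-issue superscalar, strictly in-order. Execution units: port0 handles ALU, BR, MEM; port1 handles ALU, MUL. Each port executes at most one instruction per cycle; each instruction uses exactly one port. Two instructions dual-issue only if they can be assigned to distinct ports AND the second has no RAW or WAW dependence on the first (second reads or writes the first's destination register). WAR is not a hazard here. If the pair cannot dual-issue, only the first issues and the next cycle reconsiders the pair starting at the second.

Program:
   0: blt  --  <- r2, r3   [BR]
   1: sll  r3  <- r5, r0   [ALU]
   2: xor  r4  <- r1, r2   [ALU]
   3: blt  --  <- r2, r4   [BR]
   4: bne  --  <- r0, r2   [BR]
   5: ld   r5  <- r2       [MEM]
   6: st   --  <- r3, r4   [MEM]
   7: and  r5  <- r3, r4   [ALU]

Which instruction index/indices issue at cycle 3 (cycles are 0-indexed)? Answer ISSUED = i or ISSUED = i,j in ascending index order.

ISSUED = 4

[0] i0+i1  blt.BR sll.ALU  -- 2-wide
[1] i2  xor.ALU  -- RAW r4
[2] i3  blt.BR  -- no-port BR/BR
[3] i4  bne.BR  -- no-port BR/MEM
[4] i5  ld.MEM  -- no-port MEM/MEM
[5] i6+i7  st.MEM and.ALU  -- 2-wide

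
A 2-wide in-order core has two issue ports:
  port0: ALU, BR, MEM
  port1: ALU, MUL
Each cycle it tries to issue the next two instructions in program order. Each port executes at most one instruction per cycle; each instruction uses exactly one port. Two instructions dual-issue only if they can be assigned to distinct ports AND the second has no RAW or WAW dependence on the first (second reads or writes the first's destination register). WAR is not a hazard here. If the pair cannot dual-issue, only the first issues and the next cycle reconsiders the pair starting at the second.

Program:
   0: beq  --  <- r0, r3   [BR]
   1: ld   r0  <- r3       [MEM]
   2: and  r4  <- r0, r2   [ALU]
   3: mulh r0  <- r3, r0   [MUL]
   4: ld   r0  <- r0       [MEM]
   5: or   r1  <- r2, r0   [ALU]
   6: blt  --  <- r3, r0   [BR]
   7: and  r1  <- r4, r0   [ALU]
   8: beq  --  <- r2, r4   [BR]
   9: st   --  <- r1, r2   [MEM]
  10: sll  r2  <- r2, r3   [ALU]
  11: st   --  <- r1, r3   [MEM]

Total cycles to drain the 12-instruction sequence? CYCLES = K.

CYCLES = 8

0. beq @i0  | no-port BR/MEM
1. ld @i1  | RAW r0
2. and;mulh @i2&i3  | dual
3. ld @i4  | RAW r0
4. or;blt @i5&i6  | dual
5. and;beq @i7&i8  | dual
6. st;sll @i9&i10  | dual
7. st @i11  | tail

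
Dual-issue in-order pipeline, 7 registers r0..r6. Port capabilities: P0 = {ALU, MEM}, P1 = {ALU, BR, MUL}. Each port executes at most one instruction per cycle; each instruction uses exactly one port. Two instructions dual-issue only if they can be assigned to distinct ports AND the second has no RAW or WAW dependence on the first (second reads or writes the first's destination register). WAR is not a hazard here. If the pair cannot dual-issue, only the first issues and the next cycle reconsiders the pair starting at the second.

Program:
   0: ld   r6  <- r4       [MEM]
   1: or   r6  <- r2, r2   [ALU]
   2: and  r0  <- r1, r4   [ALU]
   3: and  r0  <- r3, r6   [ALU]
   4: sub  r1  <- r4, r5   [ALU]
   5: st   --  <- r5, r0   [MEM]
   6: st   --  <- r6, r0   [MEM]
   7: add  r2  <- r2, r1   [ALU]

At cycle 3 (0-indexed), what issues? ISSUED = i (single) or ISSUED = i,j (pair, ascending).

ISSUED = 5

  cy0 -> i0 (ld.MEM) WAW r6
  cy1 -> i1,i2 (or.ALU;and.ALU) dual
  cy2 -> i3,i4 (and.ALU;sub.ALU) dual
  cy3 -> i5 (st.MEM) no-port MEM/MEM
  cy4 -> i6,i7 (st.MEM;add.ALU) dual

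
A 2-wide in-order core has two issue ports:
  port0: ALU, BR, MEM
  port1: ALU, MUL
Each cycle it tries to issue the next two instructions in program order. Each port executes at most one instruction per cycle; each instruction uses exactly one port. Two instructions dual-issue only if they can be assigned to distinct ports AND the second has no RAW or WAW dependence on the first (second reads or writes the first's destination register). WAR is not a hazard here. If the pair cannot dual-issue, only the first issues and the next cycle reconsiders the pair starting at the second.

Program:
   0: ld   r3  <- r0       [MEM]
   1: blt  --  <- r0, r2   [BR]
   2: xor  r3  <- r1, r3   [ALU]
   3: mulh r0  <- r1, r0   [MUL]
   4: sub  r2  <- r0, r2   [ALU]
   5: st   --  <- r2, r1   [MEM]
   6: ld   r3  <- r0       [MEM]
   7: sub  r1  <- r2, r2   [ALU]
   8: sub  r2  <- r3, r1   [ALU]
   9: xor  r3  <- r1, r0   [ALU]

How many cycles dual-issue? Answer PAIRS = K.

t=0 i0:ld.MEM ; no-port MEM/BR
t=1 i1+i2:blt.BR;xor.ALU ; 2-wide
t=2 i3:mulh.MUL ; RAW r0
t=3 i4:sub.ALU ; RAW r2
t=4 i5:st.MEM ; no-port MEM/MEM
t=5 i6+i7:ld.MEM;sub.ALU ; 2-wide
t=6 i8+i9:sub.ALU;xor.ALU ; 2-wide

PAIRS = 3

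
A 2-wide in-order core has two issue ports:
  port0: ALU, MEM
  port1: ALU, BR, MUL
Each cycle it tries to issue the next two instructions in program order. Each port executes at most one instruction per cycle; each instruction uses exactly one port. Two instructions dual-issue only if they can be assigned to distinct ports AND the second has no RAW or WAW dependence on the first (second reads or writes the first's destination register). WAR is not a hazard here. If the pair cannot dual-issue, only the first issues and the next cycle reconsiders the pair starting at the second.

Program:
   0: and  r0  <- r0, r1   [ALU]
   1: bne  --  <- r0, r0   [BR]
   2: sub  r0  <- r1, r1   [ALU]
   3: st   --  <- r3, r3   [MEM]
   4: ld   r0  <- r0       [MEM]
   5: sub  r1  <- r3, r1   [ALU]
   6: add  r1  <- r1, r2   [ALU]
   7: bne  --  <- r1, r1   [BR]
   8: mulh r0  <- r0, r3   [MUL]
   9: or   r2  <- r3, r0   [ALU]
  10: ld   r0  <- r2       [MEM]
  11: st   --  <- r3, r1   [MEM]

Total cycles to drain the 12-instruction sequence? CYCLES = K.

CYCLES = 10

t=0 i0:and ; RAW r0
t=1 i1&i2:bne/sub ; 2-wide
t=2 i3:st ; no-port MEM/MEM
t=3 i4&i5:ld/sub ; 2-wide
t=4 i6:add ; RAW r1
t=5 i7:bne ; no-port BR/MUL
t=6 i8:mulh ; RAW r0
t=7 i9:or ; RAW r2
t=8 i10:ld ; no-port MEM/MEM
t=9 i11:st ; tail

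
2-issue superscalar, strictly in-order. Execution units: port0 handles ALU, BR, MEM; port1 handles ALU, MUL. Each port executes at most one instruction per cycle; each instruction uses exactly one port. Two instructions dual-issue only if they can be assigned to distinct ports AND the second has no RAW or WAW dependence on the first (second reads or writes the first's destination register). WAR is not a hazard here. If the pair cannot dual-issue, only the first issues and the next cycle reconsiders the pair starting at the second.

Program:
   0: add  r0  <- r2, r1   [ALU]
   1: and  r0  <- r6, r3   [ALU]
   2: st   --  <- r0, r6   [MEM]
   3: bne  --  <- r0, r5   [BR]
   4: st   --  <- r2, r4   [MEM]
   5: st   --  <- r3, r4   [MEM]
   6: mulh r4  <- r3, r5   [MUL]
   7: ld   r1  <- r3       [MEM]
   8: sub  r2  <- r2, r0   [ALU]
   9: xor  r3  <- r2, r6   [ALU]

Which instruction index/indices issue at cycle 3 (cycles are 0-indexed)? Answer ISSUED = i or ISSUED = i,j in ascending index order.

ISSUED = 3

t=0 i0:add ; WAW r0
t=1 i1:and ; RAW r0
t=2 i2:st ; no-port MEM/BR
t=3 i3:bne ; no-port BR/MEM
t=4 i4:st ; no-port MEM/MEM
t=5 i5+i6:st;mulh ; pair
t=6 i7+i8:ld;sub ; pair
t=7 i9:xor ; tail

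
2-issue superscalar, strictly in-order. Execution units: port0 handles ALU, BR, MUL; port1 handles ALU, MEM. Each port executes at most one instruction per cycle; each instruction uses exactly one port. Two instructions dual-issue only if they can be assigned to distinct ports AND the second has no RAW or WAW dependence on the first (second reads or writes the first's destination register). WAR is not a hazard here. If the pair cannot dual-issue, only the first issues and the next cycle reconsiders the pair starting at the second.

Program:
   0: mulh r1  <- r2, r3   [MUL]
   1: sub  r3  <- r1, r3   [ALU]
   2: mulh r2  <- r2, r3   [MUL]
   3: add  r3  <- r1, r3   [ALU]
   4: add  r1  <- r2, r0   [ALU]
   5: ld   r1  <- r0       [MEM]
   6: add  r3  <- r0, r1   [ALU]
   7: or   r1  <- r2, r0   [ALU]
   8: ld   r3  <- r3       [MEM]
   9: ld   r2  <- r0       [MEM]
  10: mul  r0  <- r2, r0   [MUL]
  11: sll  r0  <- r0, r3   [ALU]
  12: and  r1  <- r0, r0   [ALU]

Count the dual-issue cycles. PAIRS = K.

PAIRS = 2

[0] i0  mulh.MUL  -- RAW r1
[1] i1  sub.ALU  -- RAW r3
[2] i2&i3  mulh.MUL/add.ALU  -- pair
[3] i4  add.ALU  -- WAW r1
[4] i5  ld.MEM  -- RAW r1
[5] i6&i7  add.ALU/or.ALU  -- pair
[6] i8  ld.MEM  -- no-port MEM/MEM
[7] i9  ld.MEM  -- RAW r2
[8] i10  mul.MUL  -- RAW+WAW r0
[9] i11  sll.ALU  -- RAW r0
[10] i12  and.ALU  -- tail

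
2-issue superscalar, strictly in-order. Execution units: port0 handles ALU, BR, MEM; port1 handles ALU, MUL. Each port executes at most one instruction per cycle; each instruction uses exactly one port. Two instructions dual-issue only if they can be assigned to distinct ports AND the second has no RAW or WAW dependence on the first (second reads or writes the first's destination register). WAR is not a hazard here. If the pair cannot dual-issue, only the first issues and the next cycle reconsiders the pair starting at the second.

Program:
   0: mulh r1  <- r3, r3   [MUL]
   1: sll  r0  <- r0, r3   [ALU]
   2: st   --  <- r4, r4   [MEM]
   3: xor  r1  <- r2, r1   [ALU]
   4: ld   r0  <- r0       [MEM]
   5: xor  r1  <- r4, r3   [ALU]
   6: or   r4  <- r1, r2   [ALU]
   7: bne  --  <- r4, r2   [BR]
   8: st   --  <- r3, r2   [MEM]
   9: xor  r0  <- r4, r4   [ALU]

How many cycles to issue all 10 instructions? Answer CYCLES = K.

#0 head=0: mulh+sll i0+i1 dual
#1 head=2: st+xor i2+i3 dual
#2 head=4: ld+xor i4+i5 dual
#3 head=6: or i6 RAW r4
#4 head=7: bne i7 no-port BR/MEM
#5 head=8: st+xor i8+i9 dual

CYCLES = 6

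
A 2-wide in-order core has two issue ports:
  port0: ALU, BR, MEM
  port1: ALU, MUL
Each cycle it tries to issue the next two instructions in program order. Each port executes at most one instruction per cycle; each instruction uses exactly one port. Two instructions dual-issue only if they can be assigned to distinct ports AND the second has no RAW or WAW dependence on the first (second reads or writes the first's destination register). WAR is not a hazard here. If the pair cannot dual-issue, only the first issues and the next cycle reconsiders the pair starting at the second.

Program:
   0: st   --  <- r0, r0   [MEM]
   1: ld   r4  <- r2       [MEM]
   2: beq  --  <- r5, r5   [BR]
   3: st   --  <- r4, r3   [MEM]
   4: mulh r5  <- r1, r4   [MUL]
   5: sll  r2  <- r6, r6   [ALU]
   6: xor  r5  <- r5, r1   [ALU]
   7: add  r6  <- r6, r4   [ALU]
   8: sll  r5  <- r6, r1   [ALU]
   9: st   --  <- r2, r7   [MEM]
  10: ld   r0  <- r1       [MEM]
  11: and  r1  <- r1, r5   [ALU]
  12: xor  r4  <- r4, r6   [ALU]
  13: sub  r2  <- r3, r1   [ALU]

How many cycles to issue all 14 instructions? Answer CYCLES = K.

0. st.MEM @i0  | no-port MEM/MEM
1. ld.MEM @i1  | no-port MEM/BR
2. beq.BR @i2  | no-port BR/MEM
3. st.MEM/mulh.MUL @i3&i4  | 2-wide
4. sll.ALU/xor.ALU @i5&i6  | 2-wide
5. add.ALU @i7  | RAW r6
6. sll.ALU/st.MEM @i8&i9  | 2-wide
7. ld.MEM/and.ALU @i10&i11  | 2-wide
8. xor.ALU/sub.ALU @i12&i13  | 2-wide

CYCLES = 9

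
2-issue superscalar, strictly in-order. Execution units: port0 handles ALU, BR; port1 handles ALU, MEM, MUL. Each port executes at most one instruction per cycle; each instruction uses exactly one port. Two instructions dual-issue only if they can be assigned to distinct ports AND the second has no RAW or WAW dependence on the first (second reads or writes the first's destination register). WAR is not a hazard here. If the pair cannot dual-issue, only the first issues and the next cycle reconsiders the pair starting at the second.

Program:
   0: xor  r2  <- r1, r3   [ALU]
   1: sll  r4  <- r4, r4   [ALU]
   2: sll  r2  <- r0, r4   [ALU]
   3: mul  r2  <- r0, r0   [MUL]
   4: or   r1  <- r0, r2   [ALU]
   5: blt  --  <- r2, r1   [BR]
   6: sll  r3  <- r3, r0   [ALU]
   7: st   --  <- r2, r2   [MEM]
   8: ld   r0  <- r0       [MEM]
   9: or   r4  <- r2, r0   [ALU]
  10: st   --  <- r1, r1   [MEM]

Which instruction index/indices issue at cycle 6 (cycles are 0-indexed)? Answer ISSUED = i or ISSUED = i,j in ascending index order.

0. xor.ALU/sll.ALU @i0/i1  | dual
1. sll.ALU @i2  | WAW r2
2. mul.MUL @i3  | RAW r2
3. or.ALU @i4  | RAW r1
4. blt.BR/sll.ALU @i5/i6  | dual
5. st.MEM @i7  | no-port MEM/MEM
6. ld.MEM @i8  | RAW r0
7. or.ALU/st.MEM @i9/i10  | dual

ISSUED = 8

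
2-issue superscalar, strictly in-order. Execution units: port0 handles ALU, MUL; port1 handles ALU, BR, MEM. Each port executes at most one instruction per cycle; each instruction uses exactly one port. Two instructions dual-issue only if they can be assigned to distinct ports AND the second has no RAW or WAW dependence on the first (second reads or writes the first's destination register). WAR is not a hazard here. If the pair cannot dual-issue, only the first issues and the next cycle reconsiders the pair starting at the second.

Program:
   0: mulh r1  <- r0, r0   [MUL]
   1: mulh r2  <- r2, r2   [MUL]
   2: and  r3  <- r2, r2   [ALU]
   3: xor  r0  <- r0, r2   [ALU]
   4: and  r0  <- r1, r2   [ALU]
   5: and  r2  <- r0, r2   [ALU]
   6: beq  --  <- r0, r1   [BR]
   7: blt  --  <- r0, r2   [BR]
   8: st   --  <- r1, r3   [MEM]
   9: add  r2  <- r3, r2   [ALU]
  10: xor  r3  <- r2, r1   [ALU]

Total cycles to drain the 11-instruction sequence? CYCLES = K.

  cy0 -> i0 (mulh.MUL) no-port MUL/MUL
  cy1 -> i1 (mulh.MUL) RAW r2
  cy2 -> i2,i3 (and.ALU;xor.ALU) pair
  cy3 -> i4 (and.ALU) RAW r0
  cy4 -> i5,i6 (and.ALU;beq.BR) pair
  cy5 -> i7 (blt.BR) no-port BR/MEM
  cy6 -> i8,i9 (st.MEM;add.ALU) pair
  cy7 -> i10 (xor.ALU) tail

CYCLES = 8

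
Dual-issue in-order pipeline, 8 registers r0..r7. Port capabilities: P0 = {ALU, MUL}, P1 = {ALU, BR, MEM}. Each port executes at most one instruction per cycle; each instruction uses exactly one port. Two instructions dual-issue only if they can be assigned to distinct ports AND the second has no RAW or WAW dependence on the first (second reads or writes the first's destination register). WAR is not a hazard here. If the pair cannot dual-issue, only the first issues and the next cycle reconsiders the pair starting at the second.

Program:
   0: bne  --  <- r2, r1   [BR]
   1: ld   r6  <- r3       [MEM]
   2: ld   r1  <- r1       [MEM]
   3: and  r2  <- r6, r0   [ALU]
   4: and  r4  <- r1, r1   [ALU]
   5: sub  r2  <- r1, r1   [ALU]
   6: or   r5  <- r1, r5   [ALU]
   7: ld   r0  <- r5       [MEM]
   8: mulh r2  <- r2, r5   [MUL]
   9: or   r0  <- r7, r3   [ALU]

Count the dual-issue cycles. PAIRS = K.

PAIRS = 3

0. bne.BR @i0  | no-port BR/MEM
1. ld.MEM @i1  | no-port MEM/MEM
2. ld.MEM;and.ALU @i2&i3  | pair
3. and.ALU;sub.ALU @i4&i5  | pair
4. or.ALU @i6  | RAW r5
5. ld.MEM;mulh.MUL @i7&i8  | pair
6. or.ALU @i9  | tail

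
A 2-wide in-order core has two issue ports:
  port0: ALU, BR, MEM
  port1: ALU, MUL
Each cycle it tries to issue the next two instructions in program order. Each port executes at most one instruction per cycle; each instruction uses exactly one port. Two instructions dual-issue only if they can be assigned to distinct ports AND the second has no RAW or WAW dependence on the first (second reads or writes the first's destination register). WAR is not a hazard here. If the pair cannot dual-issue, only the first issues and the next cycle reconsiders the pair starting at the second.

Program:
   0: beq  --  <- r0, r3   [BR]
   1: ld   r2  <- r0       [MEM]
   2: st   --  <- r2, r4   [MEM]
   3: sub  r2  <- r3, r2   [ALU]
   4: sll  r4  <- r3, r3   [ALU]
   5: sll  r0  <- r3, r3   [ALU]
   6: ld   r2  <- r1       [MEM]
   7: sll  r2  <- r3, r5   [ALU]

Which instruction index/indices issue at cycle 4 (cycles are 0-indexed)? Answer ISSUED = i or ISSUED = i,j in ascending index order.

ISSUED = 6

t=0 i0:beq.BR ; no-port BR/MEM
t=1 i1:ld.MEM ; no-port MEM/MEM
t=2 i2,i3:st.MEM;sub.ALU ; pair
t=3 i4,i5:sll.ALU;sll.ALU ; pair
t=4 i6:ld.MEM ; WAW r2
t=5 i7:sll.ALU ; tail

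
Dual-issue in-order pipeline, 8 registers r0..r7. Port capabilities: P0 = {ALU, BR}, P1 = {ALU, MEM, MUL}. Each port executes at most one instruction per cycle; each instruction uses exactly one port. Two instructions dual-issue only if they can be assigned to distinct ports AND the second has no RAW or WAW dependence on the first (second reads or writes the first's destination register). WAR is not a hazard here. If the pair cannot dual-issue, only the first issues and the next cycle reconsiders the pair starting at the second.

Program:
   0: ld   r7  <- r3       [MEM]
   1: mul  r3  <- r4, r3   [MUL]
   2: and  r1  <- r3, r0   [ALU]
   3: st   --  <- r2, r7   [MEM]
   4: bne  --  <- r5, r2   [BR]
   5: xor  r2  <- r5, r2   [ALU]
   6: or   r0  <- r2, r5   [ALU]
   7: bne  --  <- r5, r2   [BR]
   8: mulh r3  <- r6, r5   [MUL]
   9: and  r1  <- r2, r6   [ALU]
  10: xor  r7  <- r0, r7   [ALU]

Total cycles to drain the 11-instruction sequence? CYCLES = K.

[0] i0  ld  -- no-port MEM/MUL
[1] i1  mul  -- RAW r3
[2] i2/i3  and;st  -- dual
[3] i4/i5  bne;xor  -- dual
[4] i6/i7  or;bne  -- dual
[5] i8/i9  mulh;and  -- dual
[6] i10  xor  -- tail

CYCLES = 7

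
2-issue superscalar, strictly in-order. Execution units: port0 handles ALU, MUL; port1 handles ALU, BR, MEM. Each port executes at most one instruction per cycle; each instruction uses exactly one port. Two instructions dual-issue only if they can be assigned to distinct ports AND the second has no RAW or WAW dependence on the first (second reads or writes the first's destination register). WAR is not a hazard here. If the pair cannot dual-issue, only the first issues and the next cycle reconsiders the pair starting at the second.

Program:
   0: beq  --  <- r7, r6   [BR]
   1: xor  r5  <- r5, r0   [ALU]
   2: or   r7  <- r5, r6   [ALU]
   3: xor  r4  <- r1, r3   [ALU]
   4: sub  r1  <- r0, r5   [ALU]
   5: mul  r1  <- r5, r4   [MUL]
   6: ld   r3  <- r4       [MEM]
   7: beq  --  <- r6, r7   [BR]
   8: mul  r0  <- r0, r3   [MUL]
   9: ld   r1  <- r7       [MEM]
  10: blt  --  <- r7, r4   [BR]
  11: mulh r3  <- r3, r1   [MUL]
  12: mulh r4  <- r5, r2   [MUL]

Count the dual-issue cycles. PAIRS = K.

PAIRS = 5

#0 head=0: beq/xor i0/i1 dual
#1 head=2: or/xor i2/i3 dual
#2 head=4: sub i4 WAW r1
#3 head=5: mul/ld i5/i6 dual
#4 head=7: beq/mul i7/i8 dual
#5 head=9: ld i9 no-port MEM/BR
#6 head=10: blt/mulh i10/i11 dual
#7 head=12: mulh i12 tail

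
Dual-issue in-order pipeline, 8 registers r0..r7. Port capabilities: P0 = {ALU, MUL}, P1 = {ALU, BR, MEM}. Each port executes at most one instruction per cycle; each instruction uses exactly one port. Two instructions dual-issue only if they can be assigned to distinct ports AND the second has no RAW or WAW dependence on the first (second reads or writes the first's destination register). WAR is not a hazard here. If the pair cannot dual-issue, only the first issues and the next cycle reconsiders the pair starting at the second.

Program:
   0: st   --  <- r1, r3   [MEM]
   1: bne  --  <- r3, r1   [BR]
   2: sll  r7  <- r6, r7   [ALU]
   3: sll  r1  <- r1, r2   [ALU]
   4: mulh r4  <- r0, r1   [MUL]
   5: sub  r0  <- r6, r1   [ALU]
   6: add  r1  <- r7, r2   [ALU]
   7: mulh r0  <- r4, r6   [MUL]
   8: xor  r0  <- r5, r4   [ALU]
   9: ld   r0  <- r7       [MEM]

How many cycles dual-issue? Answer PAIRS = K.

PAIRS = 3

c0: i0 st  no-port MEM/BR
c1: i1,i2 bne;sll  pair
c2: i3 sll  RAW r1
c3: i4,i5 mulh;sub  pair
c4: i6,i7 add;mulh  pair
c5: i8 xor  WAW r0
c6: i9 ld  tail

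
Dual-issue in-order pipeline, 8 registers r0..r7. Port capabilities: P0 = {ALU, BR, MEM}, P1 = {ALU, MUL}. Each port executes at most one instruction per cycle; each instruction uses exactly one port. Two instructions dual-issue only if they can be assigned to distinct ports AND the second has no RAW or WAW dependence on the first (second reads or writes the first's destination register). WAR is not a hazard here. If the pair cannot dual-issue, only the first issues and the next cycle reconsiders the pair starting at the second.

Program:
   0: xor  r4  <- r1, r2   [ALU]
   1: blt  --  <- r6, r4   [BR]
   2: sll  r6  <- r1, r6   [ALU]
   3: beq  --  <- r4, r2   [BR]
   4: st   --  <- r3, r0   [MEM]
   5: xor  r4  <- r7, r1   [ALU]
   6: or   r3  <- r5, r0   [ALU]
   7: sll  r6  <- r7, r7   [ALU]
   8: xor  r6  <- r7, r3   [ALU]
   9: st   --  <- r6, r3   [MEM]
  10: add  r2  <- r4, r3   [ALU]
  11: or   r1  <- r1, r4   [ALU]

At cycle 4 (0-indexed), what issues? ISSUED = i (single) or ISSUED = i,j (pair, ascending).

#0 head=0: xor.ALU i0 RAW r4
#1 head=1: blt.BR sll.ALU i1&i2 2-wide
#2 head=3: beq.BR i3 no-port BR/MEM
#3 head=4: st.MEM xor.ALU i4&i5 2-wide
#4 head=6: or.ALU sll.ALU i6&i7 2-wide
#5 head=8: xor.ALU i8 RAW r6
#6 head=9: st.MEM add.ALU i9&i10 2-wide
#7 head=11: or.ALU i11 tail

ISSUED = 6,7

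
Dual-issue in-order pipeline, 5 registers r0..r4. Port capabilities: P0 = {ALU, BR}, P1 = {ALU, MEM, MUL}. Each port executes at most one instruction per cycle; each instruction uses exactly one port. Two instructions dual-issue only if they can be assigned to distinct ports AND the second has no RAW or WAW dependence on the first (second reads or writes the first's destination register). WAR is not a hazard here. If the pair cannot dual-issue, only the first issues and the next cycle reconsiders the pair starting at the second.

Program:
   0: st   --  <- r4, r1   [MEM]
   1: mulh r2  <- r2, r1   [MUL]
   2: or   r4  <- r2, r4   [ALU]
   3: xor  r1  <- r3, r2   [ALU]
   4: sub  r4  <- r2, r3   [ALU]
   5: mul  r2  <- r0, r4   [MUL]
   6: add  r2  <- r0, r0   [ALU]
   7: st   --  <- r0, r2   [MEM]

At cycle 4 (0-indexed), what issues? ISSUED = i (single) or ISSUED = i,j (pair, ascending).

#0 head=0: st.MEM i0 no-port MEM/MUL
#1 head=1: mulh.MUL i1 RAW r2
#2 head=2: or.ALU xor.ALU i2+i3 pair
#3 head=4: sub.ALU i4 RAW r4
#4 head=5: mul.MUL i5 WAW r2
#5 head=6: add.ALU i6 RAW r2
#6 head=7: st.MEM i7 tail

ISSUED = 5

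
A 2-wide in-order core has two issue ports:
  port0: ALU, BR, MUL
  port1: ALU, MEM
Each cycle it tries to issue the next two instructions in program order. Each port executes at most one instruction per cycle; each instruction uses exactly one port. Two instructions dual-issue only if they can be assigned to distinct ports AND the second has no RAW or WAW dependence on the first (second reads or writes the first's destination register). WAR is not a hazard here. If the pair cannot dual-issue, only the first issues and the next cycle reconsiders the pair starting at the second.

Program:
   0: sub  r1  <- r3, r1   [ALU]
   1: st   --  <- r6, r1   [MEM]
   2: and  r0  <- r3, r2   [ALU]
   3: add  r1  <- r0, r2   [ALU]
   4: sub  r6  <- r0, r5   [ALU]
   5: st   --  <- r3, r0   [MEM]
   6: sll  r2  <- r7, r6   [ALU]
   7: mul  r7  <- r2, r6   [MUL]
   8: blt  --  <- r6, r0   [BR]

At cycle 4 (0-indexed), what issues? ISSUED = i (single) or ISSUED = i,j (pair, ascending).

ISSUED = 7

  cy0 -> i0 (sub) RAW r1
  cy1 -> i1/i2 (st;and) pair
  cy2 -> i3/i4 (add;sub) pair
  cy3 -> i5/i6 (st;sll) pair
  cy4 -> i7 (mul) no-port MUL/BR
  cy5 -> i8 (blt) tail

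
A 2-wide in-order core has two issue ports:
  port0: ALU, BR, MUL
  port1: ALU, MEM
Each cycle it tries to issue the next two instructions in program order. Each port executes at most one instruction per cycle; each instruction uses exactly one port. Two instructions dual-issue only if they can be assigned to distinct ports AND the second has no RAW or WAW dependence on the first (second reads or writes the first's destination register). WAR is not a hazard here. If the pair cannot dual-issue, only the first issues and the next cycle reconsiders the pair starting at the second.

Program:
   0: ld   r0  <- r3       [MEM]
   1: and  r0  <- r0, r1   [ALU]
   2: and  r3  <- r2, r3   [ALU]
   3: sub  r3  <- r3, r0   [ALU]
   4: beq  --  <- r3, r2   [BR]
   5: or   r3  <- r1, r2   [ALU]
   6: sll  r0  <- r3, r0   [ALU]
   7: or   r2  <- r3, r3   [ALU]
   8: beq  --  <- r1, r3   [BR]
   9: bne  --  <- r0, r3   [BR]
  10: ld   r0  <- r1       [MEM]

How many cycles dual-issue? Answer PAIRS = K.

PAIRS = 4

#0 head=0: ld i0 RAW+WAW r0
#1 head=1: and+and i1&i2 2-wide
#2 head=3: sub i3 RAW r3
#3 head=4: beq+or i4&i5 2-wide
#4 head=6: sll+or i6&i7 2-wide
#5 head=8: beq i8 no-port BR/BR
#6 head=9: bne+ld i9&i10 2-wide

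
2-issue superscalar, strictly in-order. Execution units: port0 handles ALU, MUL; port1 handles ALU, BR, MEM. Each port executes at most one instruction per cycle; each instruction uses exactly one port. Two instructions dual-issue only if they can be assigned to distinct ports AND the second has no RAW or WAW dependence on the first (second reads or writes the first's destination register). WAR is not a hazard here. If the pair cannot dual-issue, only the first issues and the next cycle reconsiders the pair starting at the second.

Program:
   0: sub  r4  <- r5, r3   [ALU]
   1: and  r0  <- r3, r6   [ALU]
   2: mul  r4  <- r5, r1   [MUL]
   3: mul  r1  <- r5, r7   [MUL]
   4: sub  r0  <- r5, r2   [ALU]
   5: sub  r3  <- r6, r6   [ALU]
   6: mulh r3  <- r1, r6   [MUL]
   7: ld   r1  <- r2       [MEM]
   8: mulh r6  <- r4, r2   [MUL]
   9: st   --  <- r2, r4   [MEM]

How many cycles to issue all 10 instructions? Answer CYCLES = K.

[0] i0/i1  sub/and  -- dual
[1] i2  mul  -- no-port MUL/MUL
[2] i3/i4  mul/sub  -- dual
[3] i5  sub  -- WAW r3
[4] i6/i7  mulh/ld  -- dual
[5] i8/i9  mulh/st  -- dual

CYCLES = 6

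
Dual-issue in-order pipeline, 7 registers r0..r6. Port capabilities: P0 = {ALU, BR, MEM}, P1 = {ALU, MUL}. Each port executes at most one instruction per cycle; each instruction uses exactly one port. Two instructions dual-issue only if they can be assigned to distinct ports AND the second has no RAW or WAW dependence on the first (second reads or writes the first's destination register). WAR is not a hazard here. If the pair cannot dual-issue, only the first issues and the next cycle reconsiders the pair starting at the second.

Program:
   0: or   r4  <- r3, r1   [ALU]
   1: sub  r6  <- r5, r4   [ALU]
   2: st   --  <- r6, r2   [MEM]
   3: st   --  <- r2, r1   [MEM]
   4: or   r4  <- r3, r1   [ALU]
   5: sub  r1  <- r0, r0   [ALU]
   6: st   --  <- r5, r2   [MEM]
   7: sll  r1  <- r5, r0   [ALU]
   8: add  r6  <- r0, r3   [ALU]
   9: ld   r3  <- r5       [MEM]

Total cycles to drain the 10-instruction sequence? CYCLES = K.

CYCLES = 7

#0 head=0: or i0 RAW r4
#1 head=1: sub i1 RAW r6
#2 head=2: st i2 no-port MEM/MEM
#3 head=3: st;or i3+i4 pair
#4 head=5: sub;st i5+i6 pair
#5 head=7: sll;add i7+i8 pair
#6 head=9: ld i9 tail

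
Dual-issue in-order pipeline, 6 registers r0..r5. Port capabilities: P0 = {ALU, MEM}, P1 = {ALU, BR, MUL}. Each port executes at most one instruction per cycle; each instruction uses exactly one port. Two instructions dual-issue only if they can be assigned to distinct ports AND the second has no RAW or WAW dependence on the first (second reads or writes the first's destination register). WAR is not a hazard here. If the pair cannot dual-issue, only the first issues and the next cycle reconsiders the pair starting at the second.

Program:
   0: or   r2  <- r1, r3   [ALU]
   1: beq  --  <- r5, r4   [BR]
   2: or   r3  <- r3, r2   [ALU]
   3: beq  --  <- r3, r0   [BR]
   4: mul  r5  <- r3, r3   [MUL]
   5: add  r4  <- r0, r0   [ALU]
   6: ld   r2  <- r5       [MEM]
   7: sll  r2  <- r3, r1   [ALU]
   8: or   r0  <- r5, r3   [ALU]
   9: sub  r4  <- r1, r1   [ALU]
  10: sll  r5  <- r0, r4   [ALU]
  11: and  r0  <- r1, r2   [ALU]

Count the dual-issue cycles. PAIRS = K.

#0 head=0: or+beq i0/i1 pair
#1 head=2: or i2 RAW r3
#2 head=3: beq i3 no-port BR/MUL
#3 head=4: mul+add i4/i5 pair
#4 head=6: ld i6 WAW r2
#5 head=7: sll+or i7/i8 pair
#6 head=9: sub i9 RAW r4
#7 head=10: sll+and i10/i11 pair

PAIRS = 4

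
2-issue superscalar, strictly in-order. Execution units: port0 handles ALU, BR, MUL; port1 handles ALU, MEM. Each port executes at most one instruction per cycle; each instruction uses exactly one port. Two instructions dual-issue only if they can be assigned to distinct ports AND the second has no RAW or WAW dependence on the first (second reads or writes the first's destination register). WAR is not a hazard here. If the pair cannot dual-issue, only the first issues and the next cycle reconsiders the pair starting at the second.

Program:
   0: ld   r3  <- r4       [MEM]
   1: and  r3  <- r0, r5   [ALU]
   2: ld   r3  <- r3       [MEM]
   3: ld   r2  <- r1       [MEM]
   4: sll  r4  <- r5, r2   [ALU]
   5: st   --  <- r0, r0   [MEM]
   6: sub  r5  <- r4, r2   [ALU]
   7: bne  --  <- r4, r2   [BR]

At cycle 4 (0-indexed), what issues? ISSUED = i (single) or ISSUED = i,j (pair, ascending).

  cy0 -> i0 (ld) WAW r3
  cy1 -> i1 (and) RAW+WAW r3
  cy2 -> i2 (ld) no-port MEM/MEM
  cy3 -> i3 (ld) RAW r2
  cy4 -> i4,i5 (sll;st) dual
  cy5 -> i6,i7 (sub;bne) dual

ISSUED = 4,5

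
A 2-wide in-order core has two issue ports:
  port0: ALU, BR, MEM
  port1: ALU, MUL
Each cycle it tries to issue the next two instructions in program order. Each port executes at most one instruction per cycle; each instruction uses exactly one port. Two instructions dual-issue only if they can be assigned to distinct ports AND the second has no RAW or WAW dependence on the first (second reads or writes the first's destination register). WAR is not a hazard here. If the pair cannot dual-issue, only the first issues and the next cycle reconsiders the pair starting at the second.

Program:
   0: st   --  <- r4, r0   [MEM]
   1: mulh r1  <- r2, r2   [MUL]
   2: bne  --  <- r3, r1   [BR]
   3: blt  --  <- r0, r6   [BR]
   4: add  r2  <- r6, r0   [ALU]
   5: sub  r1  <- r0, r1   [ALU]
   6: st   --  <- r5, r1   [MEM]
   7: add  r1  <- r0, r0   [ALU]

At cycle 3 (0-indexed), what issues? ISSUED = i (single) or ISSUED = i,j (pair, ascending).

  cy0 -> i0+i1 (st.MEM;mulh.MUL) dual
  cy1 -> i2 (bne.BR) no-port BR/BR
  cy2 -> i3+i4 (blt.BR;add.ALU) dual
  cy3 -> i5 (sub.ALU) RAW r1
  cy4 -> i6+i7 (st.MEM;add.ALU) dual

ISSUED = 5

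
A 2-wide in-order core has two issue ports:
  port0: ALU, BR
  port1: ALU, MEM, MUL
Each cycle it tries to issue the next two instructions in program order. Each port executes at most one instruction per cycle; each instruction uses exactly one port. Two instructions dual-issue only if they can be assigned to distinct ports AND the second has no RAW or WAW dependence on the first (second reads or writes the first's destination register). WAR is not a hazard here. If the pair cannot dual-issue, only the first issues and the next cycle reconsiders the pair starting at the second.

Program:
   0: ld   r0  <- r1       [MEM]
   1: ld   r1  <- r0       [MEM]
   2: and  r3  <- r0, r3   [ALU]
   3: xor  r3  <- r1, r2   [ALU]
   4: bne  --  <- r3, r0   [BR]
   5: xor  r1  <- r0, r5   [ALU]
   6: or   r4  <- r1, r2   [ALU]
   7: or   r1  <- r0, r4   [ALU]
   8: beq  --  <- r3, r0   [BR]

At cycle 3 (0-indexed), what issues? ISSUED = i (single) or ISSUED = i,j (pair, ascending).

ISSUED = 4,5

#0 head=0: ld i0 no-port MEM/MEM
#1 head=1: ld;and i1,i2 2-wide
#2 head=3: xor i3 RAW r3
#3 head=4: bne;xor i4,i5 2-wide
#4 head=6: or i6 RAW r4
#5 head=7: or;beq i7,i8 2-wide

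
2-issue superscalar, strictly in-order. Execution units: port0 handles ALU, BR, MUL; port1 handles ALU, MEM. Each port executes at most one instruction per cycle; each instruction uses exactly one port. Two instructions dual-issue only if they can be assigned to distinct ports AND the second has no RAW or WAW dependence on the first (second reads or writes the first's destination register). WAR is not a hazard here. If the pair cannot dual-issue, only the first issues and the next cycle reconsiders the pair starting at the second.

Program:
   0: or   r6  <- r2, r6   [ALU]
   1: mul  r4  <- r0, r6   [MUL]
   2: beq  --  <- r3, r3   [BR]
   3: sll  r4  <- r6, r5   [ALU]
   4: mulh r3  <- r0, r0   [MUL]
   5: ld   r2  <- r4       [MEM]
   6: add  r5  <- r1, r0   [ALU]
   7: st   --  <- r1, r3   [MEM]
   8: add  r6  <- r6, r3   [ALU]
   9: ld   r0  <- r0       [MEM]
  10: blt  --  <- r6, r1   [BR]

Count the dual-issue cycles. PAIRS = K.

[0] i0  or.ALU  -- RAW r6
[1] i1  mul.MUL  -- no-port MUL/BR
[2] i2,i3  beq.BR sll.ALU  -- pair
[3] i4,i5  mulh.MUL ld.MEM  -- pair
[4] i6,i7  add.ALU st.MEM  -- pair
[5] i8,i9  add.ALU ld.MEM  -- pair
[6] i10  blt.BR  -- tail

PAIRS = 4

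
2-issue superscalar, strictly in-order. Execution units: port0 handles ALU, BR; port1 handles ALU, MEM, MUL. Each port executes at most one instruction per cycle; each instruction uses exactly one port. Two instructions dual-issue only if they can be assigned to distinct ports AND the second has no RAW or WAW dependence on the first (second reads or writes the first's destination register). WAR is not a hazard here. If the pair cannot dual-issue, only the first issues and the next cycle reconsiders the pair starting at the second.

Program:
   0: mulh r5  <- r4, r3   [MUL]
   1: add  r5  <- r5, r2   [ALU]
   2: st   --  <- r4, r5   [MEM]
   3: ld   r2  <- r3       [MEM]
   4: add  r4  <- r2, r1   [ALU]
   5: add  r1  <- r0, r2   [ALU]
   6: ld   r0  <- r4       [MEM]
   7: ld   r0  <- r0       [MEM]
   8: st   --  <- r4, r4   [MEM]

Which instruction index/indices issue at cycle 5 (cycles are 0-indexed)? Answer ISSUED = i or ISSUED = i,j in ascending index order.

ISSUED = 6

  cy0 -> i0 (mulh) RAW+WAW r5
  cy1 -> i1 (add) RAW r5
  cy2 -> i2 (st) no-port MEM/MEM
  cy3 -> i3 (ld) RAW r2
  cy4 -> i4&i5 (add add) pair
  cy5 -> i6 (ld) no-port MEM/MEM
  cy6 -> i7 (ld) no-port MEM/MEM
  cy7 -> i8 (st) tail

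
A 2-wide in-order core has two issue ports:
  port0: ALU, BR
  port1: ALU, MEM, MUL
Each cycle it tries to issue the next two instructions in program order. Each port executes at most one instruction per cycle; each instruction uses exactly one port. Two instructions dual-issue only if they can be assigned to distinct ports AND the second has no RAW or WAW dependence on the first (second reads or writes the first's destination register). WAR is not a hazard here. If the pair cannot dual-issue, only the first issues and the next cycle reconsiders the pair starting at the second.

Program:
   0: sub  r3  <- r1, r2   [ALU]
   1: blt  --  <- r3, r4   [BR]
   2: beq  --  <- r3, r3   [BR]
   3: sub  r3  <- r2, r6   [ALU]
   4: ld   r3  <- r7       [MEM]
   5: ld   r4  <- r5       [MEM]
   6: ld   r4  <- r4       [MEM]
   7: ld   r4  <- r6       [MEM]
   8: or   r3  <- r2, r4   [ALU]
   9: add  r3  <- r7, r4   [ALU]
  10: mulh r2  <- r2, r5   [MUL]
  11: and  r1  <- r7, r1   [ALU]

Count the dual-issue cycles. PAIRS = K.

PAIRS = 2

t=0 i0:sub ; RAW r3
t=1 i1:blt ; no-port BR/BR
t=2 i2+i3:beq;sub ; dual
t=3 i4:ld ; no-port MEM/MEM
t=4 i5:ld ; no-port MEM/MEM
t=5 i6:ld ; no-port MEM/MEM
t=6 i7:ld ; RAW r4
t=7 i8:or ; WAW r3
t=8 i9+i10:add;mulh ; dual
t=9 i11:and ; tail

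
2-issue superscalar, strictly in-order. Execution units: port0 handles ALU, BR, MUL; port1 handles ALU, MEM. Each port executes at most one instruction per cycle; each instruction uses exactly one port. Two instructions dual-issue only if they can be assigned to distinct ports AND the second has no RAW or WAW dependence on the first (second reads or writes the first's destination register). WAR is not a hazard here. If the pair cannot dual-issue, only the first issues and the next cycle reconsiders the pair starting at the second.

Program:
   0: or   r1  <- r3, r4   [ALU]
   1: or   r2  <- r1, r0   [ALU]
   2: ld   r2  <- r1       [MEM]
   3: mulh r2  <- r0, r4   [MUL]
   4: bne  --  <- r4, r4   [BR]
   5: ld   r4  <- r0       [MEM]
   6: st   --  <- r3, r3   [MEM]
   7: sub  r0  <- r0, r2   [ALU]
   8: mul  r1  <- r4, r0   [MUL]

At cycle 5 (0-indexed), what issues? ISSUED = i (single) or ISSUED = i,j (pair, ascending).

t=0 i0:or ; RAW r1
t=1 i1:or ; WAW r2
t=2 i2:ld ; WAW r2
t=3 i3:mulh ; no-port MUL/BR
t=4 i4,i5:bne ld ; dual
t=5 i6,i7:st sub ; dual
t=6 i8:mul ; tail

ISSUED = 6,7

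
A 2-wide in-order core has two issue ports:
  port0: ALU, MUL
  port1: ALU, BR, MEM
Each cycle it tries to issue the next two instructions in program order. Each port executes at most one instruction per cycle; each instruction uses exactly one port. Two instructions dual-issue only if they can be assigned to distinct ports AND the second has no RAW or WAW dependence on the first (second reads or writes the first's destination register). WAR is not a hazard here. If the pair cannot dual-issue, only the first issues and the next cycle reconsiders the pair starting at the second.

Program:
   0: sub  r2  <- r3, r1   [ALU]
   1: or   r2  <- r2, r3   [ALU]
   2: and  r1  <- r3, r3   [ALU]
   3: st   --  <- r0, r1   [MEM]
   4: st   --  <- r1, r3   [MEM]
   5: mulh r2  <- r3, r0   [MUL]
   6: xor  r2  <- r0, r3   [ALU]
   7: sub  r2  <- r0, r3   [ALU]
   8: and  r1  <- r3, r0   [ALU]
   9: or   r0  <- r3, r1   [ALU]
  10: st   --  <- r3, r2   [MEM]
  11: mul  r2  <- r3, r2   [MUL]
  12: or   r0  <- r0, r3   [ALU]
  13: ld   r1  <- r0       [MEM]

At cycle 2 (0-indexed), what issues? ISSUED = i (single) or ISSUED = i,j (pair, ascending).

ISSUED = 3

c0: i0 sub.ALU  RAW+WAW r2
c1: i1/i2 or.ALU+and.ALU  2-wide
c2: i3 st.MEM  no-port MEM/MEM
c3: i4/i5 st.MEM+mulh.MUL  2-wide
c4: i6 xor.ALU  WAW r2
c5: i7/i8 sub.ALU+and.ALU  2-wide
c6: i9/i10 or.ALU+st.MEM  2-wide
c7: i11/i12 mul.MUL+or.ALU  2-wide
c8: i13 ld.MEM  tail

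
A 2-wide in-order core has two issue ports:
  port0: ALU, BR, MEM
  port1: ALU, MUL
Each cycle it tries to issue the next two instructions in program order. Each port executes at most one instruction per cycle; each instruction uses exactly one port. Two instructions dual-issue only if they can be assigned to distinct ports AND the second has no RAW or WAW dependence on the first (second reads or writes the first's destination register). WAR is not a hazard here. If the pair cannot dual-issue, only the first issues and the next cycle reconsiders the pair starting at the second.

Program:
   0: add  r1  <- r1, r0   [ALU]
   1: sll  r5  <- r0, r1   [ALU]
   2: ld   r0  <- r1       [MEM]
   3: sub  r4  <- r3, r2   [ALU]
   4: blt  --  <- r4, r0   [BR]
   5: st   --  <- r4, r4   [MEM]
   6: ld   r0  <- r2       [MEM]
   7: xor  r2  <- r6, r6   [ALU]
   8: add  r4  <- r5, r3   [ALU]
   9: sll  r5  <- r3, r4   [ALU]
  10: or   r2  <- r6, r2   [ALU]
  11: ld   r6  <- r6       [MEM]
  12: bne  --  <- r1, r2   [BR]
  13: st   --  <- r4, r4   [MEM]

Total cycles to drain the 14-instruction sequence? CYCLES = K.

t=0 i0:add ; RAW r1
t=1 i1&i2:sll+ld ; pair
t=2 i3:sub ; RAW r4
t=3 i4:blt ; no-port BR/MEM
t=4 i5:st ; no-port MEM/MEM
t=5 i6&i7:ld+xor ; pair
t=6 i8:add ; RAW r4
t=7 i9&i10:sll+or ; pair
t=8 i11:ld ; no-port MEM/BR
t=9 i12:bne ; no-port BR/MEM
t=10 i13:st ; tail

CYCLES = 11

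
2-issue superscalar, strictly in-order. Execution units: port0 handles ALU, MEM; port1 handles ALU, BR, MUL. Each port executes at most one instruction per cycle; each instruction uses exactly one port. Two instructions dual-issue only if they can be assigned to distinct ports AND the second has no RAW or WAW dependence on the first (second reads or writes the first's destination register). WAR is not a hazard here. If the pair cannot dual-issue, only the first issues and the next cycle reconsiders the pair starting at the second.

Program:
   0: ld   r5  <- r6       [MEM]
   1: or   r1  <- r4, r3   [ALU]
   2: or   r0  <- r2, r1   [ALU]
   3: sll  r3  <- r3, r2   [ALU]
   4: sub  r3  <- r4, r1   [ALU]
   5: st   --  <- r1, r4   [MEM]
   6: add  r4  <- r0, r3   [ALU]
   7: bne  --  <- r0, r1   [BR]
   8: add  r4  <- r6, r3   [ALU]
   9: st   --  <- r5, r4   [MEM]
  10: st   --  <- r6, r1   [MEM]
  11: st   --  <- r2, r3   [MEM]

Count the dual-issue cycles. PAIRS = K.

PAIRS = 4

[0] i0&i1  ld.MEM/or.ALU  -- dual
[1] i2&i3  or.ALU/sll.ALU  -- dual
[2] i4&i5  sub.ALU/st.MEM  -- dual
[3] i6&i7  add.ALU/bne.BR  -- dual
[4] i8  add.ALU  -- RAW r4
[5] i9  st.MEM  -- no-port MEM/MEM
[6] i10  st.MEM  -- no-port MEM/MEM
[7] i11  st.MEM  -- tail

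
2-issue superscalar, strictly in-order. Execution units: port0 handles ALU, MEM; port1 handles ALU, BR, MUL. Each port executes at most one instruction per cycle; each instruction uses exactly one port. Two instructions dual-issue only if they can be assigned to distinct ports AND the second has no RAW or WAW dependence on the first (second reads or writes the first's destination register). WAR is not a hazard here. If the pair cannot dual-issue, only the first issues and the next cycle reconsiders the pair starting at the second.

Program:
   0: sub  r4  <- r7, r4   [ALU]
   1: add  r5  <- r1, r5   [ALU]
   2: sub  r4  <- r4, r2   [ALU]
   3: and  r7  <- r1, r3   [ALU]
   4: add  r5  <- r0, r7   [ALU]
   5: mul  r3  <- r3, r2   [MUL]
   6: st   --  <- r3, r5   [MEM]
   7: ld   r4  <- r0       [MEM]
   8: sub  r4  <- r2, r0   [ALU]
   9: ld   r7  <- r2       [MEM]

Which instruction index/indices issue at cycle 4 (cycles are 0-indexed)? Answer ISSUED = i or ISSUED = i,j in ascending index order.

ISSUED = 7

  cy0 -> i0&i1 (sub.ALU/add.ALU) pair
  cy1 -> i2&i3 (sub.ALU/and.ALU) pair
  cy2 -> i4&i5 (add.ALU/mul.MUL) pair
  cy3 -> i6 (st.MEM) no-port MEM/MEM
  cy4 -> i7 (ld.MEM) WAW r4
  cy5 -> i8&i9 (sub.ALU/ld.MEM) pair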